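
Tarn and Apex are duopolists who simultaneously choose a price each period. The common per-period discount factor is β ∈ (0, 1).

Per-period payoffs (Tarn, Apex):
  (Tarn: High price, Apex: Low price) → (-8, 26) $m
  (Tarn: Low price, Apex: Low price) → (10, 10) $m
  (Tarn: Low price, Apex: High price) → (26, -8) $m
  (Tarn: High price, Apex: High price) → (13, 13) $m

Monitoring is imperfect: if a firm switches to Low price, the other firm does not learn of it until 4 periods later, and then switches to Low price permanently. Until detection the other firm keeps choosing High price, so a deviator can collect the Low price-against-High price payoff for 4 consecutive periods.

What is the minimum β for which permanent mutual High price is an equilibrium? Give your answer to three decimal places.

Deviating for the 4 undetected periods gains 26−13 = 13 per period over cooperation, then loses 13−10 = 3 per period forever once punishment starts.
Gain: 13(1 + β + … + β^3); loss: 3·β^4/(1−β).
No profitable deviation ⇔ 13(1−β^4) ≤ 3·β^4, i.e. β^4 ≥ 13/(13+3) = 13/16.
Hence β ≥ (13/16)^(1/4) ≈ 0.949.

0.949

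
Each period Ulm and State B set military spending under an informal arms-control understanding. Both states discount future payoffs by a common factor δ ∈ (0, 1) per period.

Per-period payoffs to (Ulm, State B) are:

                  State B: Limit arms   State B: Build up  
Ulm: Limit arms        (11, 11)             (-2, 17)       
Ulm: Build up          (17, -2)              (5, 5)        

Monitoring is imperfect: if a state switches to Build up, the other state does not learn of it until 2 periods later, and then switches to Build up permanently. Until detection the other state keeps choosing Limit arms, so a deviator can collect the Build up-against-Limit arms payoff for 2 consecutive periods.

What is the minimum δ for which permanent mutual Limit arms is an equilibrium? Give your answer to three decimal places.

The best deviation is to choose Build up for all 2 undetected periods, earning 17 each, then 5 forever once detected.
Deviation value: 17(1−δ^2)/(1−δ) + 5δ^2/(1−δ); cooperation value: 11/(1−δ).
IC: 11 ≥ 17(1−δ^2) + 5δ^2 = 17 − 12δ^2.
So δ^2 ≥ 6/12 = 1/2, giving δ ≥ (1/2)^(1/2) ≈ 0.707.

0.707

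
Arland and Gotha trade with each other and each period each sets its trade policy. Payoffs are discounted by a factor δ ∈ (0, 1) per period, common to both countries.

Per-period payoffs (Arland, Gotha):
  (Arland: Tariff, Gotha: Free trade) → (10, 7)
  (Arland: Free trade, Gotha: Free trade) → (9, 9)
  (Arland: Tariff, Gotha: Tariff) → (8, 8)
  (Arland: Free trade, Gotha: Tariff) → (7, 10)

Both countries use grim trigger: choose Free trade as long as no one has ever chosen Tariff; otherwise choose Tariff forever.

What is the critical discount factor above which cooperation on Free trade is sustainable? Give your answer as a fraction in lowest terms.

1/2

9/(1−δ) ≥ 10 + 8δ/(1−δ)
9 ≥ 10 − 2δ
δ ≥ 1/2.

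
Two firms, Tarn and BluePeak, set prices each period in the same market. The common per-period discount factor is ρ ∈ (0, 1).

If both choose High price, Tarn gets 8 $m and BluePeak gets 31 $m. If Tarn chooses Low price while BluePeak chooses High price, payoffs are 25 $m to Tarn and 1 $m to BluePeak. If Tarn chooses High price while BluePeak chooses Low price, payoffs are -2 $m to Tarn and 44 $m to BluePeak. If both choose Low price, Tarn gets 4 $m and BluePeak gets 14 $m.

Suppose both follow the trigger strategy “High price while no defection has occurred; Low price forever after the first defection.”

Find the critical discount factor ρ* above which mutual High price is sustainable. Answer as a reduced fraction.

Tarn: cooperation gives 8 each period; deviation gives 25 once then 4 forever.
  8/(1−ρ) ≥ 25 + 4ρ/(1−ρ) ⇒ ρ ≥ 17/21.
BluePeak: cooperation gives 31 each period; deviation gives 44 once then 14 forever.
  ρ ≥ 13/30.
Both must hold, so the binding constraint is Tarn's: ρ ≥ 17/21.

17/21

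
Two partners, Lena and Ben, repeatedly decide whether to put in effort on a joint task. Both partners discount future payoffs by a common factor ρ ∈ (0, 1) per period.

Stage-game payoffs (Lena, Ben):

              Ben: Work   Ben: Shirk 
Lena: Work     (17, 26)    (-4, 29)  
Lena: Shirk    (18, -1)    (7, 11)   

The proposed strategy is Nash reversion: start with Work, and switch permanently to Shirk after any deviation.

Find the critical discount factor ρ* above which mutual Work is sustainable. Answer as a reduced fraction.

Lena's threshold: (18−17)/(18−7) = 1/11.
Ben's threshold: (29−26)/(29−11) = 1/6.
1/11 < 1/6, so Ben binds and ρ* = 1/6.

1/6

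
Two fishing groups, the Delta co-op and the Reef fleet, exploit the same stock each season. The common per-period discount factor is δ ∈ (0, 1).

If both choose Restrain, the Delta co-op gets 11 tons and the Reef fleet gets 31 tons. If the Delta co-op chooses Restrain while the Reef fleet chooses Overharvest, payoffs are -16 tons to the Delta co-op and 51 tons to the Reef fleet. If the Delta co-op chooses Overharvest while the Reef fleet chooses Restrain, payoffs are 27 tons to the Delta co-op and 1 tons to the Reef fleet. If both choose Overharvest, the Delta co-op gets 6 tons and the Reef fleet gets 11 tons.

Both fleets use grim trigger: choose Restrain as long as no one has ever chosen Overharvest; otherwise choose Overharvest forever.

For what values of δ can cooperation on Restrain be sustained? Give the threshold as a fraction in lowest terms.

the Delta co-op: cooperation gives 11 each period; deviation gives 27 once then 6 forever.
  11/(1−δ) ≥ 27 + 6δ/(1−δ) ⇒ δ ≥ 16/21.
the Reef fleet: cooperation gives 31 each period; deviation gives 51 once then 11 forever.
  δ ≥ 20/40 = 1/2.
Both must hold, so the binding constraint is the Delta co-op's: δ ≥ 16/21.

16/21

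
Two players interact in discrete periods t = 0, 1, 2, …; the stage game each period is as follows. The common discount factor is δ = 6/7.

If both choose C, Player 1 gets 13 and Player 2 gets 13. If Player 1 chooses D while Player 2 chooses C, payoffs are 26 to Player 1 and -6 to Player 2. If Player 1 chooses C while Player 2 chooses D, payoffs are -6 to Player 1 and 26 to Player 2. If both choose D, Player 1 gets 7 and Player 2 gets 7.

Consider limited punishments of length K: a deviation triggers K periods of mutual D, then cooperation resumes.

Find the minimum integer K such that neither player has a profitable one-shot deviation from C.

3

IC: δ(1−δ^K)/(1−δ) ≥ (26−13)/(13−7) = 13/6.
With δ = 6/7: need 1 − δ^K ≥ 13/6·(1−6/7)/(6/7), i.e. δ^K ≤ 0.6389.
Since (6/7)^2 = 0.7347 and (6/7)^3 = 0.6297, the smallest such K is 3.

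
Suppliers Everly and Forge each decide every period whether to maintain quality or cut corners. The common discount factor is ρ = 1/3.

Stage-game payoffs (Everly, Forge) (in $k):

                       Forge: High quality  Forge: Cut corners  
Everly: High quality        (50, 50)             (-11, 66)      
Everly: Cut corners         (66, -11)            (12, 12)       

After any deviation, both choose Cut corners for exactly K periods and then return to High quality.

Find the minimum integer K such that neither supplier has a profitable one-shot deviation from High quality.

No profitable deviation requires (50−12)(ρ+…+ρ^K) ≥ 66−50, i.e. ρ+…+ρ^K ≥ 8/19 ≈ 0.4211.
With ρ = 1/3, the partial sums are K=1: 0.3333, K=2: 0.4444.
K = 2 is the first length at which the sum reaches 0.4211.

2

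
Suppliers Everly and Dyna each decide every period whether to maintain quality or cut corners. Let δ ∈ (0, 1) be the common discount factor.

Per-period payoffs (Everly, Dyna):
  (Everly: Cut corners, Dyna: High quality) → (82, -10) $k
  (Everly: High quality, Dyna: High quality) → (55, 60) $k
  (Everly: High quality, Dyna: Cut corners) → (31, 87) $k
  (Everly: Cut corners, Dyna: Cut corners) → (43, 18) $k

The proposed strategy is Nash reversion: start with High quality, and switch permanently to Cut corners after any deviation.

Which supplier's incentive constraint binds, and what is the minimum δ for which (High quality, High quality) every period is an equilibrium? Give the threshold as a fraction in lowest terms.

Everly; δ ≥ 9/13

Everly: cooperation gives 55 each period; deviation gives 82 once then 43 forever.
  55/(1−δ) ≥ 82 + 43δ/(1−δ) ⇒ δ ≥ 27/39 = 9/13.
Dyna: cooperation gives 60 each period; deviation gives 87 once then 18 forever.
  δ ≥ 27/69 = 9/23.
Both must hold, so the binding constraint is Everly's: δ ≥ 9/13.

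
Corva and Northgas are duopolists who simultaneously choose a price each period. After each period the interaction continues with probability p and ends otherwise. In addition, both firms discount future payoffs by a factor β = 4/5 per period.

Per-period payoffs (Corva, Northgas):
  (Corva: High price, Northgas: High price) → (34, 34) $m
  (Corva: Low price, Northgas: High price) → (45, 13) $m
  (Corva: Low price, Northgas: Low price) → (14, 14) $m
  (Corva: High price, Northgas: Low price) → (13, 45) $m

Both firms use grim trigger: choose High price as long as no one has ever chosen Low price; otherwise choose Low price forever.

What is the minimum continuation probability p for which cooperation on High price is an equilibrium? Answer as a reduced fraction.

Expected continuation weight on next period's payoff is β·p = 4/5·p, which plays the role of the discount factor.
Cooperation requires 4/5·p ≥ (45−34)/(45−14) = 11/31, hence p ≥ 55/124.

55/124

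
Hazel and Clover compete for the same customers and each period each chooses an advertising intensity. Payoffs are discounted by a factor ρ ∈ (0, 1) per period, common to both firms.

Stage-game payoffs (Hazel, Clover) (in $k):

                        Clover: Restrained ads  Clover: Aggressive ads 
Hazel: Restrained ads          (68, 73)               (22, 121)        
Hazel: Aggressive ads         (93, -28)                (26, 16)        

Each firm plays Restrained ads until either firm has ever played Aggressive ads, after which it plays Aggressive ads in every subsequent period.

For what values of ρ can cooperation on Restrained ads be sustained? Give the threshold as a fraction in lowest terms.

For Hazel: deviation gain 93−68 = 25, per-period punishment loss 68−26 = 42. IC gives ρ ≥ 25/67.
For Clover: gain 48, loss 57 per period, so ρ ≥ 48/105 = 16/35.
The tighter constraint is Clover's, so cooperation needs ρ ≥ 16/35.

16/35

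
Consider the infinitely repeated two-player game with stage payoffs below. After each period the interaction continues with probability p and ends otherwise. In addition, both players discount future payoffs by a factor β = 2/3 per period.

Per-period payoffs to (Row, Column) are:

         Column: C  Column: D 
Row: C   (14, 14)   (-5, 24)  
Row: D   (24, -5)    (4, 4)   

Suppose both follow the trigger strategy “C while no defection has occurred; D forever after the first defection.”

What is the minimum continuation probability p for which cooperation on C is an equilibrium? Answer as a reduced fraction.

3/4

With continuation probability p and discount β, the effective per-period discount factor is βp.
Grim-trigger IC: βp ≥ (24−14)/(24−4) = 1/2.
So p ≥ (1/2)/(2/3) = 3/4.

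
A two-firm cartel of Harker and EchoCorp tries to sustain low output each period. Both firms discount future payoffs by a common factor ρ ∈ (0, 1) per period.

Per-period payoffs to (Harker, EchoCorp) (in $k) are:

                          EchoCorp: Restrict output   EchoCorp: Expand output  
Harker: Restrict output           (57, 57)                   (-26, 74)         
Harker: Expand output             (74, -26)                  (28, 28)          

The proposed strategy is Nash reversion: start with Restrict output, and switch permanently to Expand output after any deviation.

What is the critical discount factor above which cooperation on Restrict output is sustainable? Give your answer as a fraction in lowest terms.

17/46

One-period gain from deviating is 74 − 57 = 17. The loss is 57 − 28 = 29 in every subsequent period, with present value 29·ρ/(1−ρ).
Deviation is unprofitable when 29·ρ/(1−ρ) ≥ 17, i.e. ρ/(1−ρ) ≥ 17/29.
Equivalently ρ ≥ 17/(17+29) = 17/46.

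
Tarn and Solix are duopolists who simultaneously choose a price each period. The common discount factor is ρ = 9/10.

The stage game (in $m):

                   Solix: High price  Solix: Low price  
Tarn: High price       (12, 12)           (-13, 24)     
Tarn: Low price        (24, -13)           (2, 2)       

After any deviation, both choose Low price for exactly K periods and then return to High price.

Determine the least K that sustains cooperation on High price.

IC: ρ(1−ρ^K)/(1−ρ) ≥ (24−12)/(12−2) = 6/5.
With ρ = 9/10: need 1 − ρ^K ≥ 6/5·(1−9/10)/(9/10), i.e. ρ^K ≤ 0.8667.
Since (9/10)^1 = 0.9000 and (9/10)^2 = 0.8100, the smallest such K is 2.

2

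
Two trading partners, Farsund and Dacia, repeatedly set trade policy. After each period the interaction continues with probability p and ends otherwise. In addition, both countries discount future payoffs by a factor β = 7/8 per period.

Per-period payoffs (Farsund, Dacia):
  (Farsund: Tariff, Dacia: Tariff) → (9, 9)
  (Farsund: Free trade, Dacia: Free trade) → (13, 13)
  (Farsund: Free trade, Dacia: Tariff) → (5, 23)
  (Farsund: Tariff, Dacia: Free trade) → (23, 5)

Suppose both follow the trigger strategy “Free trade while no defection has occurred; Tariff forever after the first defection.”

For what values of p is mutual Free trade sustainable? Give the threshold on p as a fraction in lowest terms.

40/49

With continuation probability p and discount β, the effective per-period discount factor is βp.
Grim-trigger IC: βp ≥ (23−13)/(23−9) = 5/7.
So p ≥ (5/7)/(7/8) = 40/49.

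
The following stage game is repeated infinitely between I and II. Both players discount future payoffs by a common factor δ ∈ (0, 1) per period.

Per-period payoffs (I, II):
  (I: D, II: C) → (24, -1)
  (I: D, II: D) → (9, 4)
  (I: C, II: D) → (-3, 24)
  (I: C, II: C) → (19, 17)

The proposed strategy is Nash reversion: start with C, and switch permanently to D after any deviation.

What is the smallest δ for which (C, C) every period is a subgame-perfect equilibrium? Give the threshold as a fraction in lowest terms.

I: cooperation gives 19 each period; deviation gives 24 once then 9 forever.
  19/(1−δ) ≥ 24 + 9δ/(1−δ) ⇒ δ ≥ 5/15 = 1/3.
II: cooperation gives 17 each period; deviation gives 24 once then 4 forever.
  δ ≥ 7/20.
Both must hold, so the binding constraint is II's: δ ≥ 7/20.

7/20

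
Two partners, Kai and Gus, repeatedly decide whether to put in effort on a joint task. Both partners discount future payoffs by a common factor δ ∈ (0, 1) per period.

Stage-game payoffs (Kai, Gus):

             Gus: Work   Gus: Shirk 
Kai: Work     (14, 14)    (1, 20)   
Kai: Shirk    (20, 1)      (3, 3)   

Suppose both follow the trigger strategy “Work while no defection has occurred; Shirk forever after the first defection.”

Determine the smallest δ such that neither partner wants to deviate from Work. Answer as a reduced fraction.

6/17

Under grim trigger the critical discount factor is (T−C)/(T−P) with T = 20, C = 14, P = 3.
δ* = (20−14)/(20−3) = 6/17.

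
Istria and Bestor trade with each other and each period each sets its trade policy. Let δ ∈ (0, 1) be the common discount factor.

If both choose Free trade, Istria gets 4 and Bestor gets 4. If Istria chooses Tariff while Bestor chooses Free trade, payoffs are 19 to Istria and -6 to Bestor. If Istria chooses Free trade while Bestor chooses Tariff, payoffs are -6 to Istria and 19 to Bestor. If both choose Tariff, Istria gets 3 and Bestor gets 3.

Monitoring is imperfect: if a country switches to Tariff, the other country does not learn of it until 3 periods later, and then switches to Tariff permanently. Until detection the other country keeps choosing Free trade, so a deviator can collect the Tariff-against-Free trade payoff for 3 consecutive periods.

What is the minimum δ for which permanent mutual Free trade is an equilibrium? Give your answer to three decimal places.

Deviating for the 3 undetected periods gains 19−4 = 15 per period over cooperation, then loses 4−3 = 1 per period forever once punishment starts.
Gain: 15(1 + δ + … + δ^2); loss: 1·δ^3/(1−δ).
No profitable deviation ⇔ 15(1−δ^3) ≤ 1·δ^3, i.e. δ^3 ≥ 15/(15+1) = 15/16.
Hence δ ≥ (15/16)^(1/3) ≈ 0.979.

0.979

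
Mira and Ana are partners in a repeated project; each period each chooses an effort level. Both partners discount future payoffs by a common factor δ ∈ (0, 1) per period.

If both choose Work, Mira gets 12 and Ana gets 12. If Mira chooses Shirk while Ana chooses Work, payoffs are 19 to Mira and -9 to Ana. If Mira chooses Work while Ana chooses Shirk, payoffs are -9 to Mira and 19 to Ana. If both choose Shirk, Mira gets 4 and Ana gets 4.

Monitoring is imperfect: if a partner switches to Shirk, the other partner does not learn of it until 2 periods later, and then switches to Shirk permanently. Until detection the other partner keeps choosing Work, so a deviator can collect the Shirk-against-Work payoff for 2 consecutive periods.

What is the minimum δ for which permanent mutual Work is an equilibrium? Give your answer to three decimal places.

Deviating for the 2 undetected periods gains 19−12 = 7 per period over cooperation, then loses 12−4 = 8 per period forever once punishment starts.
Gain: 7(1 + δ + … + δ^1); loss: 8·δ^2/(1−δ).
No profitable deviation ⇔ 7(1−δ^2) ≤ 8·δ^2, i.e. δ^2 ≥ 7/(7+8) = 7/15.
Hence δ ≥ (7/15)^(1/2) ≈ 0.683.

0.683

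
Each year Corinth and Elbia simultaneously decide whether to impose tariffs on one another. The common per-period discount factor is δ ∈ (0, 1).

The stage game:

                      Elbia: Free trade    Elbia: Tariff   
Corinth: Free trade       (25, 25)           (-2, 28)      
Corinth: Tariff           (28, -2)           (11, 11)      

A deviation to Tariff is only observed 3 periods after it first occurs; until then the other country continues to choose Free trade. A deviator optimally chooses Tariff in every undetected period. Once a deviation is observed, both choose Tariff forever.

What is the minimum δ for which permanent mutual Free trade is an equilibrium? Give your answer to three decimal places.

Deviating for the 3 undetected periods gains 28−25 = 3 per period over cooperation, then loses 25−11 = 14 per period forever once punishment starts.
Gain: 3(1 + δ + … + δ^2); loss: 14·δ^3/(1−δ).
No profitable deviation ⇔ 3(1−δ^3) ≤ 14·δ^3, i.e. δ^3 ≥ 3/(3+14) = 3/17.
Hence δ ≥ (3/17)^(1/3) ≈ 0.561.

0.561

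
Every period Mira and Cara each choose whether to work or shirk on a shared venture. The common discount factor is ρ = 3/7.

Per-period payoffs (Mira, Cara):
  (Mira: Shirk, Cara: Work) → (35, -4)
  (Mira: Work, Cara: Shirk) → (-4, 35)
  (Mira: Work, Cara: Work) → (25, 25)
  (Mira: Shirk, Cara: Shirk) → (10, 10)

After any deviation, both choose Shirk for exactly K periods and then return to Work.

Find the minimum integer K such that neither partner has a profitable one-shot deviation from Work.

3

No profitable deviation requires (25−10)(ρ+…+ρ^K) ≥ 35−25, i.e. ρ+…+ρ^K ≥ 2/3 ≈ 0.6667.
With ρ = 3/7, the partial sums are K=1: 0.4286, K=2: 0.6122, K=3: 0.6910.
K = 3 is the first length at which the sum reaches 0.6667.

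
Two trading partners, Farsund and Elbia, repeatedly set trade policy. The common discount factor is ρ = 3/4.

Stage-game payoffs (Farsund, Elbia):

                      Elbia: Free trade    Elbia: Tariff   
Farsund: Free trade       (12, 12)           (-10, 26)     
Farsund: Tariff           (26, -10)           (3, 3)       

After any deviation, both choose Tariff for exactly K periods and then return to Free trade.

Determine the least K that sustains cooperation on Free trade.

3

No profitable deviation requires (12−3)(ρ+…+ρ^K) ≥ 26−12, i.e. ρ+…+ρ^K ≥ 14/9 ≈ 1.5556.
With ρ = 3/4, the partial sums are K=1: 0.7500, K=2: 1.3125, K=3: 1.7344.
K = 3 is the first length at which the sum reaches 1.5556.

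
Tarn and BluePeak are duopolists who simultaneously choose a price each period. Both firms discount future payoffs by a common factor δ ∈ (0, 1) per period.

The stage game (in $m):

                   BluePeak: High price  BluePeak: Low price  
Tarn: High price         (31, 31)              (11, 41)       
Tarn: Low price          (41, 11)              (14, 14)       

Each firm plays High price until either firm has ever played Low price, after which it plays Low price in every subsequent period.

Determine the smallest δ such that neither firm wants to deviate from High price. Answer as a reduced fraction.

10/27

Cooperation forever yields 31 each period: 31/(1−δ).
Deviating yields 41 once, then 14 forever: 41 + 14δ/(1−δ).
No profitable deviation requires 31/(1−δ) ≥ 41 + 14δ/(1−δ).
Multiplying by (1−δ): 31 ≥ 41(1−δ) + 14δ = 41 − 27δ.
So 27δ ≥ 10, i.e. δ ≥ 10/27.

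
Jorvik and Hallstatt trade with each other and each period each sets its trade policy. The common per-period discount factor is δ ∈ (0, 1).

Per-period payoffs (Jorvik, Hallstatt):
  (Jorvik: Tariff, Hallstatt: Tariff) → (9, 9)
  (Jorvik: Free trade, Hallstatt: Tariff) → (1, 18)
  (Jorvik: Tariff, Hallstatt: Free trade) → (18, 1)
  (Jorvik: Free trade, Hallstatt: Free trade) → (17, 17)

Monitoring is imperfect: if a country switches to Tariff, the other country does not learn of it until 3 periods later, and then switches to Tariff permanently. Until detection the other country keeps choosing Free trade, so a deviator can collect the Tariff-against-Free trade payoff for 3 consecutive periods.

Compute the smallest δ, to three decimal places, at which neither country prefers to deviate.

0.481

A deviator earns 18 for 3 periods, then 9 forever; cooperating earns 17 forever. Multiplying the IC by (1−δ):
17 ≥ 18(1−δ^3) + 9δ^3, so 9·δ^3 ≥ 1 and δ^3 ≥ 1/9.
δ ≥ (1/9)^(1/3) ≈ 0.481.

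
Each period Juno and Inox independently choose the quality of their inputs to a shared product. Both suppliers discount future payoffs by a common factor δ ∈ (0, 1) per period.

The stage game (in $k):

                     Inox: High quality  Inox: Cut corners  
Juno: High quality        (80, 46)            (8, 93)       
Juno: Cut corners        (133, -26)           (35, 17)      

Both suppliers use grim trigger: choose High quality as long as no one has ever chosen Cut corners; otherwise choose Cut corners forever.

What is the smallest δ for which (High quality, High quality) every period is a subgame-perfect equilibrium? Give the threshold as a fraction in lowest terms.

47/76

For Juno: deviation gain 133−80 = 53, per-period punishment loss 80−35 = 45. IC gives δ ≥ 53/98.
For Inox: gain 47, loss 29 per period, so δ ≥ 47/76.
The tighter constraint is Inox's, so cooperation needs δ ≥ 47/76.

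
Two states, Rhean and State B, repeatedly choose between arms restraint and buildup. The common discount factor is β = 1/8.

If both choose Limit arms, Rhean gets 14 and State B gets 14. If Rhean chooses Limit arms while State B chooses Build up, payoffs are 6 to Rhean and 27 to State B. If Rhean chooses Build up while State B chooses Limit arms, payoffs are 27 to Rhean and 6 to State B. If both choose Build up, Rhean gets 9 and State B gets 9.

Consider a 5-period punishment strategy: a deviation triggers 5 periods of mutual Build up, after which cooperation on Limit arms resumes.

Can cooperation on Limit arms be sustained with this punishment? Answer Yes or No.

A one-shot deviation gives 27 now, then 9 for 5 periods, then back to 14.
Gain from deviating: (27−14) today; loss: (14−9) in each of the next 5 periods.
No-deviation condition: (14−9)(β+…+β^5) ≥ 27−14, i.e. β+…+β^5 ≥ 13/5.
At β = 1/8: β+…+β^5 = 0.1429 < 2.6000.
So cooperation is not sustainable.

No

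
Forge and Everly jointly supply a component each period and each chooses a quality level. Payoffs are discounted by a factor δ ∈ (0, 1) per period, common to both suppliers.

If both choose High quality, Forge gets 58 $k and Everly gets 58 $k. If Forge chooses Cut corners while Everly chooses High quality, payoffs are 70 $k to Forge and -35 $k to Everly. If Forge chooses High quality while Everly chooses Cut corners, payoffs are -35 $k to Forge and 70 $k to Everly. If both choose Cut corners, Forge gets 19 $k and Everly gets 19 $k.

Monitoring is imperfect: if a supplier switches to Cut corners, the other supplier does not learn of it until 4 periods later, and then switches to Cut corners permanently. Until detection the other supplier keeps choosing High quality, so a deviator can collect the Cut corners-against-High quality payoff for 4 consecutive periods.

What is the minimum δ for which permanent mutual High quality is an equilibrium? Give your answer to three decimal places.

0.696

The best deviation is to choose Cut corners for all 4 undetected periods, earning 70 each, then 19 forever once detected.
Deviation value: 70(1−δ^4)/(1−δ) + 19δ^4/(1−δ); cooperation value: 58/(1−δ).
IC: 58 ≥ 70(1−δ^4) + 19δ^4 = 70 − 51δ^4.
So δ^4 ≥ 12/51 = 4/17, giving δ ≥ (4/17)^(1/4) ≈ 0.696.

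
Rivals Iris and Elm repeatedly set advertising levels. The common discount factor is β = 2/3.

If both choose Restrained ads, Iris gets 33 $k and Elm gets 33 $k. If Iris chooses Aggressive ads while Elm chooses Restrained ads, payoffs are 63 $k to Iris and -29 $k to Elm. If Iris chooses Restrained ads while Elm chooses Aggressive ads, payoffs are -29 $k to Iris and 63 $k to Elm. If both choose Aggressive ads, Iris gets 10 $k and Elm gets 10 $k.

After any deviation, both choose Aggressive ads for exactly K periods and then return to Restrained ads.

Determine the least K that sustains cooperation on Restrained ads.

3

Need Σ_{k=1}^{K} β^k ≥ (63−33)/(33−10) = 1.3043 at β = 2/3.
At K = 2 the sum is 1.1111 < 1.3043; at K = 3 it is 1.4074 ≥ 1.3043.
So the minimum punishment length is K = 3.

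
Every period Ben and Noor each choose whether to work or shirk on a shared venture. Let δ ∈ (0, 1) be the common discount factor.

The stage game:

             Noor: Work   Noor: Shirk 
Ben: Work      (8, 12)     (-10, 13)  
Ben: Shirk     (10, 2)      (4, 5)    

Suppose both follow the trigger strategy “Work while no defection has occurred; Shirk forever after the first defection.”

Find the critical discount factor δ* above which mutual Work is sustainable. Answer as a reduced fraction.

For Ben: deviation gain 10−8 = 2, per-period punishment loss 8−4 = 4. IC gives δ ≥ 2/6 = 1/3.
For Noor: gain 1, loss 7 per period, so δ ≥ 1/8.
The tighter constraint is Ben's, so cooperation needs δ ≥ 1/3.

1/3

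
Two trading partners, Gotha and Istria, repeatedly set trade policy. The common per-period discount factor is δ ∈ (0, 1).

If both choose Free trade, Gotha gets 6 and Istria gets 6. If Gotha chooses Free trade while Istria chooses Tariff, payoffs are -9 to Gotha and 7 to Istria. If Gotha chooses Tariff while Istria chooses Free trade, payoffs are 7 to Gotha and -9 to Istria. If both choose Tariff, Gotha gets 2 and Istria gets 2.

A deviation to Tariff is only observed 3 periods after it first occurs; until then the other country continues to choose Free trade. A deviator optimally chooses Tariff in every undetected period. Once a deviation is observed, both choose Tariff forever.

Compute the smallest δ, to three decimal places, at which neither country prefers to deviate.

Deviating for the 3 undetected periods gains 7−6 = 1 per period over cooperation, then loses 6−2 = 4 per period forever once punishment starts.
Gain: 1(1 + δ + … + δ^2); loss: 4·δ^3/(1−δ).
No profitable deviation ⇔ 1(1−δ^3) ≤ 4·δ^3, i.e. δ^3 ≥ 1/(1+4) = 1/5.
Hence δ ≥ (1/5)^(1/3) ≈ 0.585.

0.585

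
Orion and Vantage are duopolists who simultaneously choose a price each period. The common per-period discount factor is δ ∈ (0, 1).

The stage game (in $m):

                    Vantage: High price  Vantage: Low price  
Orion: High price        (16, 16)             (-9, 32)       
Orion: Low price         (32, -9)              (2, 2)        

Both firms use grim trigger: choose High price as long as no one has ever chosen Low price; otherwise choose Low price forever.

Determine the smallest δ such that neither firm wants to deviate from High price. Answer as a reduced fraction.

8/15

Cooperation forever yields 16 each period: 16/(1−δ).
Deviating yields 32 once, then 2 forever: 32 + 2δ/(1−δ).
No profitable deviation requires 16/(1−δ) ≥ 32 + 2δ/(1−δ).
Multiplying by (1−δ): 16 ≥ 32(1−δ) + 2δ = 32 − 30δ.
So 30δ ≥ 16, i.e. δ ≥ 16/30 = 8/15.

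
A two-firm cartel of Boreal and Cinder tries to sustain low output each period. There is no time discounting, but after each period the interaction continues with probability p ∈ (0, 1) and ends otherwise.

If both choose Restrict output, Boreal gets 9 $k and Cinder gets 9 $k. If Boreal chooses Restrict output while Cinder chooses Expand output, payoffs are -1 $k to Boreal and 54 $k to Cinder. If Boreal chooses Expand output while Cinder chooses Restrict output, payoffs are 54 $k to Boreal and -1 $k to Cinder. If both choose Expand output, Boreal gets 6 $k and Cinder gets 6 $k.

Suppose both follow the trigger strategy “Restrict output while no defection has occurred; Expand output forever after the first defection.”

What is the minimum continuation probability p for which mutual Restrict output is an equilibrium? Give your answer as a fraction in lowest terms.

15/16

Expected cooperation value is 9 + p·9 + p²·9 + … = 9/(1−p); deviation gives 54 + p·6/(1−p).
9 ≥ 54(1−p) + 6p ⇒ 48p ≥ 45 ⇒ p ≥ 45/48 = 15/16.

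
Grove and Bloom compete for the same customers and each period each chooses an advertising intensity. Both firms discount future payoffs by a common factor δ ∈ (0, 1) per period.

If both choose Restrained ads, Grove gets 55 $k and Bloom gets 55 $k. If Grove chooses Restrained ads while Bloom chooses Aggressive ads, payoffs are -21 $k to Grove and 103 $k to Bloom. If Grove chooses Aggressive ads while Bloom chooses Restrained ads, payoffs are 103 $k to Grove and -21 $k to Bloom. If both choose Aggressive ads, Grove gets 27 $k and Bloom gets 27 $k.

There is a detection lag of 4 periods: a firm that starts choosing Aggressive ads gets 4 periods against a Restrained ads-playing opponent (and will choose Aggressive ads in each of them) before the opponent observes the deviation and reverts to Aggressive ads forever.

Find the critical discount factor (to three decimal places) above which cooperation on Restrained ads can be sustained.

0.891

A deviator earns 103 for 4 periods, then 27 forever; cooperating earns 55 forever. Multiplying the IC by (1−δ):
55 ≥ 103(1−δ^4) + 27δ^4, so 76·δ^4 ≥ 48 and δ^4 ≥ 12/19.
δ ≥ (12/19)^(1/4) ≈ 0.891.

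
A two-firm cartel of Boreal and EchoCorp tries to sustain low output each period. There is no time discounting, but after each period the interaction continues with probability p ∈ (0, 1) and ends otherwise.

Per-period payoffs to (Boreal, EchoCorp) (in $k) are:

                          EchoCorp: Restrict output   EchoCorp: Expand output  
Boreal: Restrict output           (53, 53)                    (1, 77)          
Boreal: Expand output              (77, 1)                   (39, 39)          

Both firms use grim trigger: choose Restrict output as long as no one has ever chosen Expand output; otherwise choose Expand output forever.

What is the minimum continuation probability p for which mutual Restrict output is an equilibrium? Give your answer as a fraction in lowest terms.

12/19

Expected cooperation value is 53 + p·53 + p²·53 + … = 53/(1−p); deviation gives 77 + p·39/(1−p).
53 ≥ 77(1−p) + 39p ⇒ 38p ≥ 24 ⇒ p ≥ 24/38 = 12/19.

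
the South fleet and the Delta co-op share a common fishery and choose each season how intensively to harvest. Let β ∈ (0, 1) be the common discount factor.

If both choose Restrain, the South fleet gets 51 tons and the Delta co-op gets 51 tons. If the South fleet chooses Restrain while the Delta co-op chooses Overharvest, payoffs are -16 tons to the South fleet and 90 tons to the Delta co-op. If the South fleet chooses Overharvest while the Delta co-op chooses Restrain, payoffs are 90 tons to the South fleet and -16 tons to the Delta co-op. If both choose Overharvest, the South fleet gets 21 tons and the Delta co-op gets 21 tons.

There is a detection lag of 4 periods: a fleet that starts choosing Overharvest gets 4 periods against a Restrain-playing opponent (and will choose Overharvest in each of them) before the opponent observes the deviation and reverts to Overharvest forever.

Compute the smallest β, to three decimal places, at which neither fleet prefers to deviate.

0.867

The best deviation is to choose Overharvest for all 4 undetected periods, earning 90 each, then 21 forever once detected.
Deviation value: 90(1−β^4)/(1−β) + 21β^4/(1−β); cooperation value: 51/(1−β).
IC: 51 ≥ 90(1−β^4) + 21β^4 = 90 − 69β^4.
So β^4 ≥ 39/69 = 13/23, giving β ≥ (13/23)^(1/4) ≈ 0.867.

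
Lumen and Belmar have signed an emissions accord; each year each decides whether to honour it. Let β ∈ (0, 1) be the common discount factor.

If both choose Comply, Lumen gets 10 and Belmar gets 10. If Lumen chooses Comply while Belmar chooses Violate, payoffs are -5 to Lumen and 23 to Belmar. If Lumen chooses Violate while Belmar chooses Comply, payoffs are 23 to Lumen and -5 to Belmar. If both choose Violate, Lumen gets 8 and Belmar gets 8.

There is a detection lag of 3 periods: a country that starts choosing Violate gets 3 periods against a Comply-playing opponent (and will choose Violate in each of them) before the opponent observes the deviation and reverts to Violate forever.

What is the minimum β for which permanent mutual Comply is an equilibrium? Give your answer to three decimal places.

The best deviation is to choose Violate for all 3 undetected periods, earning 23 each, then 8 forever once detected.
Deviation value: 23(1−β^3)/(1−β) + 8β^3/(1−β); cooperation value: 10/(1−β).
IC: 10 ≥ 23(1−β^3) + 8β^3 = 23 − 15β^3.
So β^3 ≥ 13/15, giving β ≥ (13/15)^(1/3) ≈ 0.953.

0.953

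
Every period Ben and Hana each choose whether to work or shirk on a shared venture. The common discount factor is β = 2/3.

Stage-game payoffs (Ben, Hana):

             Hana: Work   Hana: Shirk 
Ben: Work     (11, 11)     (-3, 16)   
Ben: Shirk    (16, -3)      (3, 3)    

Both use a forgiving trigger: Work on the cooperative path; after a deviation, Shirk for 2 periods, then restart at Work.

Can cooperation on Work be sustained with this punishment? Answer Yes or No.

Comparing payoff streams over the 3 periods until play realigns: cooperate → 11(1+β+…+β^2); deviate → 16 + 3(β+…+β^2).
Cooperation is sustained iff (11−3)(β+…+β^2) ≥ 16−11.
β+…+β^2 = 2/3·(1−(2/3)^2)/(1−2/3) = 1.1111, and (16−11)/(11−3) = 0.6250.
1.1111 ≥ 0.6250, so cooperation is sustainable.

Yes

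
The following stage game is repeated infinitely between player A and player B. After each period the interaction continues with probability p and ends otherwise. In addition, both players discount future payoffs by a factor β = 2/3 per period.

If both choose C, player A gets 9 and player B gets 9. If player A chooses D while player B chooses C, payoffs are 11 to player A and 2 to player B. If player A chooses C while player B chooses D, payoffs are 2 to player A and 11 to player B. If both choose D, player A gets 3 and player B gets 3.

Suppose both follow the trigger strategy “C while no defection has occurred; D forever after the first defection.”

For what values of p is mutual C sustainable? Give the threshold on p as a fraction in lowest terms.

3/8

With continuation probability p and discount β, the effective per-period discount factor is βp.
Grim-trigger IC: βp ≥ (11−9)/(11−3) = 1/4.
So p ≥ (1/4)/(2/3) = 3/8.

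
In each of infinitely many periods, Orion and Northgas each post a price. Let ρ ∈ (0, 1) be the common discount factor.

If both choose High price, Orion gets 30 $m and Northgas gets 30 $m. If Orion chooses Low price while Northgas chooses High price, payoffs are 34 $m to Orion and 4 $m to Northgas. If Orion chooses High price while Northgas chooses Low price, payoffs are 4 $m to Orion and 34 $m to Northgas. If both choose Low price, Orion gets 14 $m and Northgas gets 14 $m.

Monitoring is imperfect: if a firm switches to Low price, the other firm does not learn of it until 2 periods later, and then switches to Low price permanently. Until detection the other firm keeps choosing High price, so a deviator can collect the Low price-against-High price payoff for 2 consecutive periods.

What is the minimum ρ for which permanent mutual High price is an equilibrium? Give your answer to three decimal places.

Deviating for the 2 undetected periods gains 34−30 = 4 per period over cooperation, then loses 30−14 = 16 per period forever once punishment starts.
Gain: 4(1 + ρ + … + ρ^1); loss: 16·ρ^2/(1−ρ).
No profitable deviation ⇔ 4(1−ρ^2) ≤ 16·ρ^2, i.e. ρ^2 ≥ 4/(4+16) = 1/5.
Hence ρ ≥ (1/5)^(1/2) ≈ 0.447.

0.447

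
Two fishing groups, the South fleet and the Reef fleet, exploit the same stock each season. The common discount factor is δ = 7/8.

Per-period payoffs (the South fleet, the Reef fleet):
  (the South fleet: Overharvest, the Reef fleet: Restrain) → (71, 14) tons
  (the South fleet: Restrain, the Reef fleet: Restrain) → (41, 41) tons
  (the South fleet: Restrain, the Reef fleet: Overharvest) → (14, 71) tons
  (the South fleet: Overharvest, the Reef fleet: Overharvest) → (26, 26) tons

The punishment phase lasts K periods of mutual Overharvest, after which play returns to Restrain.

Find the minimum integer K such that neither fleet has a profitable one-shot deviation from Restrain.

3

Need Σ_{k=1}^{K} δ^k ≥ (71−41)/(41−26) = 2.0000 at δ = 7/8.
At K = 2 the sum is 1.6406 < 2.0000; at K = 3 it is 2.3105 ≥ 2.0000.
So the minimum punishment length is K = 3.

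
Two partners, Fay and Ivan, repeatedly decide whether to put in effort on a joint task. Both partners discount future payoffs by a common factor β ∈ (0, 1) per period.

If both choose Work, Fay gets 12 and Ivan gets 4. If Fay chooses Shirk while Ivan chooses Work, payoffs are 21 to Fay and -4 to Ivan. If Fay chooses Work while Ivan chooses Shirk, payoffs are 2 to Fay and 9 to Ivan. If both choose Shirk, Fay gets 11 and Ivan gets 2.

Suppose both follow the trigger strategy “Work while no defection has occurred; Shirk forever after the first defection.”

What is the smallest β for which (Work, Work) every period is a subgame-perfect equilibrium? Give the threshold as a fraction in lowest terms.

9/10

Fay's threshold: (21−12)/(21−11) = 9/10.
Ivan's threshold: (9−4)/(9−2) = 5/7.
9/10 > 5/7, so Fay binds and β* = 9/10.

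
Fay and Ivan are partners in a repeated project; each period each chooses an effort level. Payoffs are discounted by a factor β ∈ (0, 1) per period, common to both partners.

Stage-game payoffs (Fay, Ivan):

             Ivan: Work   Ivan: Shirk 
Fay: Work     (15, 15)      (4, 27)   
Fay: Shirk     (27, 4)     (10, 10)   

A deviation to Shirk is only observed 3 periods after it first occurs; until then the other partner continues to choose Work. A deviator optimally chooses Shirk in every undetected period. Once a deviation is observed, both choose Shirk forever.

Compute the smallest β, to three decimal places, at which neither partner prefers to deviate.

Deviating for the 3 undetected periods gains 27−15 = 12 per period over cooperation, then loses 15−10 = 5 per period forever once punishment starts.
Gain: 12(1 + β + … + β^2); loss: 5·β^3/(1−β).
No profitable deviation ⇔ 12(1−β^3) ≤ 5·β^3, i.e. β^3 ≥ 12/(12+5) = 12/17.
Hence β ≥ (12/17)^(1/3) ≈ 0.890.

0.890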